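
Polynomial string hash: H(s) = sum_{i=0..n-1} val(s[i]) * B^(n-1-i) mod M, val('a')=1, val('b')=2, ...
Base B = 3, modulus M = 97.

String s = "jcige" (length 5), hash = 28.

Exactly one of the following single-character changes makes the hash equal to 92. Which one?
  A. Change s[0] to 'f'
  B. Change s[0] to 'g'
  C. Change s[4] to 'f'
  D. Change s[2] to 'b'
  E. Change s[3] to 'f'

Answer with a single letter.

Answer: A

Derivation:
Option A: s[0]='j'->'f', delta=(6-10)*3^4 mod 97 = 64, hash=28+64 mod 97 = 92 <-- target
Option B: s[0]='j'->'g', delta=(7-10)*3^4 mod 97 = 48, hash=28+48 mod 97 = 76
Option C: s[4]='e'->'f', delta=(6-5)*3^0 mod 97 = 1, hash=28+1 mod 97 = 29
Option D: s[2]='i'->'b', delta=(2-9)*3^2 mod 97 = 34, hash=28+34 mod 97 = 62
Option E: s[3]='g'->'f', delta=(6-7)*3^1 mod 97 = 94, hash=28+94 mod 97 = 25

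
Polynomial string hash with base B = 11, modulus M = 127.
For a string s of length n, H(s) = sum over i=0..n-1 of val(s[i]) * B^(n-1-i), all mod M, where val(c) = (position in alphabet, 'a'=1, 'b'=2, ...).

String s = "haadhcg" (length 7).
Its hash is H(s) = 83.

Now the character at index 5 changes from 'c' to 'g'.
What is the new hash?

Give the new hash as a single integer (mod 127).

val('c') = 3, val('g') = 7
Position k = 5, exponent = n-1-k = 1
B^1 mod M = 11^1 mod 127 = 11
Delta = (7 - 3) * 11 mod 127 = 44
New hash = (83 + 44) mod 127 = 0

Answer: 0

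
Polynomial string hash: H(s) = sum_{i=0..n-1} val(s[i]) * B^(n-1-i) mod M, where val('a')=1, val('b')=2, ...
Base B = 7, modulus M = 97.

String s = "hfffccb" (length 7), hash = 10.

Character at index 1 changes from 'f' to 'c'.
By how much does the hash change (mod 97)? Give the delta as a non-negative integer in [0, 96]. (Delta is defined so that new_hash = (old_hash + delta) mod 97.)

Delta formula: (val(new) - val(old)) * B^(n-1-k) mod M
  val('c') - val('f') = 3 - 6 = -3
  B^(n-1-k) = 7^5 mod 97 = 26
  Delta = -3 * 26 mod 97 = 19

Answer: 19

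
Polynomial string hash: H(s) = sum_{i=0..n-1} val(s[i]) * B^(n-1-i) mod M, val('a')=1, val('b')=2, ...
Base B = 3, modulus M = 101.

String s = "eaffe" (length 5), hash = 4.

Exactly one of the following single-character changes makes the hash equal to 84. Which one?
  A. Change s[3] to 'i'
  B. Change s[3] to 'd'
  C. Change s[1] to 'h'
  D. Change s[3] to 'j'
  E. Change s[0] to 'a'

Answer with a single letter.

Answer: E

Derivation:
Option A: s[3]='f'->'i', delta=(9-6)*3^1 mod 101 = 9, hash=4+9 mod 101 = 13
Option B: s[3]='f'->'d', delta=(4-6)*3^1 mod 101 = 95, hash=4+95 mod 101 = 99
Option C: s[1]='a'->'h', delta=(8-1)*3^3 mod 101 = 88, hash=4+88 mod 101 = 92
Option D: s[3]='f'->'j', delta=(10-6)*3^1 mod 101 = 12, hash=4+12 mod 101 = 16
Option E: s[0]='e'->'a', delta=(1-5)*3^4 mod 101 = 80, hash=4+80 mod 101 = 84 <-- target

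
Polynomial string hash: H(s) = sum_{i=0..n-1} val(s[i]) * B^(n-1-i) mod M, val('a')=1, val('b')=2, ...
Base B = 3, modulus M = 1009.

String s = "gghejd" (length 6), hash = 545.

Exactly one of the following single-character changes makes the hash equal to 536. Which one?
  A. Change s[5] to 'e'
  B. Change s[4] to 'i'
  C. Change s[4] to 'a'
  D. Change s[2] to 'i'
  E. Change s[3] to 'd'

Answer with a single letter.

Answer: E

Derivation:
Option A: s[5]='d'->'e', delta=(5-4)*3^0 mod 1009 = 1, hash=545+1 mod 1009 = 546
Option B: s[4]='j'->'i', delta=(9-10)*3^1 mod 1009 = 1006, hash=545+1006 mod 1009 = 542
Option C: s[4]='j'->'a', delta=(1-10)*3^1 mod 1009 = 982, hash=545+982 mod 1009 = 518
Option D: s[2]='h'->'i', delta=(9-8)*3^3 mod 1009 = 27, hash=545+27 mod 1009 = 572
Option E: s[3]='e'->'d', delta=(4-5)*3^2 mod 1009 = 1000, hash=545+1000 mod 1009 = 536 <-- target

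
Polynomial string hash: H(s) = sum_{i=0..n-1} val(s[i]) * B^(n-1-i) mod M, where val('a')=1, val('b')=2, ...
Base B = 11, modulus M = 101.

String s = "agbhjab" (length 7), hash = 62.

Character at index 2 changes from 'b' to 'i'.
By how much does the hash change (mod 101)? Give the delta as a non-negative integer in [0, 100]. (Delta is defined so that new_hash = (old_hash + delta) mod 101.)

Answer: 73

Derivation:
Delta formula: (val(new) - val(old)) * B^(n-1-k) mod M
  val('i') - val('b') = 9 - 2 = 7
  B^(n-1-k) = 11^4 mod 101 = 97
  Delta = 7 * 97 mod 101 = 73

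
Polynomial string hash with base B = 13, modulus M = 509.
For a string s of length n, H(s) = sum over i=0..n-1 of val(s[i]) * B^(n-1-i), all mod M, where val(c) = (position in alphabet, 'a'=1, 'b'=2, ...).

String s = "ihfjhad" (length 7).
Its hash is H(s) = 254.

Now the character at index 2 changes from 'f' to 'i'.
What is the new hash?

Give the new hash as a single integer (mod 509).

Answer: 425

Derivation:
val('f') = 6, val('i') = 9
Position k = 2, exponent = n-1-k = 4
B^4 mod M = 13^4 mod 509 = 57
Delta = (9 - 6) * 57 mod 509 = 171
New hash = (254 + 171) mod 509 = 425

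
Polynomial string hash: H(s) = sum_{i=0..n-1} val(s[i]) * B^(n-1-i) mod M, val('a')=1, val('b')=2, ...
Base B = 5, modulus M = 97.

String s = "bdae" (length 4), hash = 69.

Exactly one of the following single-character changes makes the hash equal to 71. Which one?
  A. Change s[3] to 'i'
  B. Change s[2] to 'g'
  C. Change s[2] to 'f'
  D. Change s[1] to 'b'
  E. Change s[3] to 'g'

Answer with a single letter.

Answer: E

Derivation:
Option A: s[3]='e'->'i', delta=(9-5)*5^0 mod 97 = 4, hash=69+4 mod 97 = 73
Option B: s[2]='a'->'g', delta=(7-1)*5^1 mod 97 = 30, hash=69+30 mod 97 = 2
Option C: s[2]='a'->'f', delta=(6-1)*5^1 mod 97 = 25, hash=69+25 mod 97 = 94
Option D: s[1]='d'->'b', delta=(2-4)*5^2 mod 97 = 47, hash=69+47 mod 97 = 19
Option E: s[3]='e'->'g', delta=(7-5)*5^0 mod 97 = 2, hash=69+2 mod 97 = 71 <-- target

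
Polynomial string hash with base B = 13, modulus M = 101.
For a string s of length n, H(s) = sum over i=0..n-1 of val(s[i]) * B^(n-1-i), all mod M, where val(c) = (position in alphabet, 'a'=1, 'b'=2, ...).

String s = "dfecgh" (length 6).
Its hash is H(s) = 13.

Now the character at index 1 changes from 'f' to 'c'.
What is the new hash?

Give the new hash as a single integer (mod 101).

val('f') = 6, val('c') = 3
Position k = 1, exponent = n-1-k = 4
B^4 mod M = 13^4 mod 101 = 79
Delta = (3 - 6) * 79 mod 101 = 66
New hash = (13 + 66) mod 101 = 79

Answer: 79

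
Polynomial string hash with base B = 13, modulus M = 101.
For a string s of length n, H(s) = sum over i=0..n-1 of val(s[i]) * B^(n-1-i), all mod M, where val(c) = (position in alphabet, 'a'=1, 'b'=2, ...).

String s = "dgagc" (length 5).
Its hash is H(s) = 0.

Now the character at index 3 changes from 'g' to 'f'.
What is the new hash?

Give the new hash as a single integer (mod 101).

val('g') = 7, val('f') = 6
Position k = 3, exponent = n-1-k = 1
B^1 mod M = 13^1 mod 101 = 13
Delta = (6 - 7) * 13 mod 101 = 88
New hash = (0 + 88) mod 101 = 88

Answer: 88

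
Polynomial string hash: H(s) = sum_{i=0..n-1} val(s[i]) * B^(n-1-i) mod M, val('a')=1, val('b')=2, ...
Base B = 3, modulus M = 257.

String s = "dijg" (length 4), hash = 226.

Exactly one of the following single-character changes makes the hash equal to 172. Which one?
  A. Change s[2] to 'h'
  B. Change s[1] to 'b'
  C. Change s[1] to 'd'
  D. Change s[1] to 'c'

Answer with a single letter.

Answer: D

Derivation:
Option A: s[2]='j'->'h', delta=(8-10)*3^1 mod 257 = 251, hash=226+251 mod 257 = 220
Option B: s[1]='i'->'b', delta=(2-9)*3^2 mod 257 = 194, hash=226+194 mod 257 = 163
Option C: s[1]='i'->'d', delta=(4-9)*3^2 mod 257 = 212, hash=226+212 mod 257 = 181
Option D: s[1]='i'->'c', delta=(3-9)*3^2 mod 257 = 203, hash=226+203 mod 257 = 172 <-- target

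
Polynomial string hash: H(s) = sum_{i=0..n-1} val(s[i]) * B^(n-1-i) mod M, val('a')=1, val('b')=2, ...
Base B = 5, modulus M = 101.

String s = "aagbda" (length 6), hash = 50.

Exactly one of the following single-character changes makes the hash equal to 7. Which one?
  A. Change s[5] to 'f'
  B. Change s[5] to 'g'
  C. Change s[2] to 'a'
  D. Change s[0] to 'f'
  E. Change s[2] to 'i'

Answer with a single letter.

Answer: C

Derivation:
Option A: s[5]='a'->'f', delta=(6-1)*5^0 mod 101 = 5, hash=50+5 mod 101 = 55
Option B: s[5]='a'->'g', delta=(7-1)*5^0 mod 101 = 6, hash=50+6 mod 101 = 56
Option C: s[2]='g'->'a', delta=(1-7)*5^3 mod 101 = 58, hash=50+58 mod 101 = 7 <-- target
Option D: s[0]='a'->'f', delta=(6-1)*5^5 mod 101 = 71, hash=50+71 mod 101 = 20
Option E: s[2]='g'->'i', delta=(9-7)*5^3 mod 101 = 48, hash=50+48 mod 101 = 98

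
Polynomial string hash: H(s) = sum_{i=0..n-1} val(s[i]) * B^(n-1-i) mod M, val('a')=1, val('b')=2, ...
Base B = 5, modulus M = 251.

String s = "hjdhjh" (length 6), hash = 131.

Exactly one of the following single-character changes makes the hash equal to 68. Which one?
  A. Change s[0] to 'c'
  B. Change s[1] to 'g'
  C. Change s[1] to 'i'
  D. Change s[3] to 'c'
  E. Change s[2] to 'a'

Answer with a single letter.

Answer: A

Derivation:
Option A: s[0]='h'->'c', delta=(3-8)*5^5 mod 251 = 188, hash=131+188 mod 251 = 68 <-- target
Option B: s[1]='j'->'g', delta=(7-10)*5^4 mod 251 = 133, hash=131+133 mod 251 = 13
Option C: s[1]='j'->'i', delta=(9-10)*5^4 mod 251 = 128, hash=131+128 mod 251 = 8
Option D: s[3]='h'->'c', delta=(3-8)*5^2 mod 251 = 126, hash=131+126 mod 251 = 6
Option E: s[2]='d'->'a', delta=(1-4)*5^3 mod 251 = 127, hash=131+127 mod 251 = 7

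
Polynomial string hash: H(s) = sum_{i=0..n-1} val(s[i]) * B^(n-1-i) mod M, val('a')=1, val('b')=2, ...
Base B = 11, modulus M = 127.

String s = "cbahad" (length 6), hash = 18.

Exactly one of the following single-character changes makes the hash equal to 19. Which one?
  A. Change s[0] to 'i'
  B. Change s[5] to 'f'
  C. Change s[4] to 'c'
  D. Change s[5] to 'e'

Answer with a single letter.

Answer: D

Derivation:
Option A: s[0]='c'->'i', delta=(9-3)*11^5 mod 127 = 90, hash=18+90 mod 127 = 108
Option B: s[5]='d'->'f', delta=(6-4)*11^0 mod 127 = 2, hash=18+2 mod 127 = 20
Option C: s[4]='a'->'c', delta=(3-1)*11^1 mod 127 = 22, hash=18+22 mod 127 = 40
Option D: s[5]='d'->'e', delta=(5-4)*11^0 mod 127 = 1, hash=18+1 mod 127 = 19 <-- target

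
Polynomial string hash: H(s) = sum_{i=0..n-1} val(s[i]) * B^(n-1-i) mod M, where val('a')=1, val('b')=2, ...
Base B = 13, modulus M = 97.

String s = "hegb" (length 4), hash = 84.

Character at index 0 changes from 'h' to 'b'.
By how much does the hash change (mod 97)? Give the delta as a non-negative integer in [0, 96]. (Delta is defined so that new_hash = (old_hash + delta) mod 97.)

Delta formula: (val(new) - val(old)) * B^(n-1-k) mod M
  val('b') - val('h') = 2 - 8 = -6
  B^(n-1-k) = 13^3 mod 97 = 63
  Delta = -6 * 63 mod 97 = 10

Answer: 10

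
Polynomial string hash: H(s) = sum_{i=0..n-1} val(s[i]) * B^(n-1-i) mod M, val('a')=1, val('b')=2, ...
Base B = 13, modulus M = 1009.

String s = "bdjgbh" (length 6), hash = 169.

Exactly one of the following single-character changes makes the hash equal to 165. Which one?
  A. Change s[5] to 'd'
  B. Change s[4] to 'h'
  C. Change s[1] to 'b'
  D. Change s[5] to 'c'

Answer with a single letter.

Option A: s[5]='h'->'d', delta=(4-8)*13^0 mod 1009 = 1005, hash=169+1005 mod 1009 = 165 <-- target
Option B: s[4]='b'->'h', delta=(8-2)*13^1 mod 1009 = 78, hash=169+78 mod 1009 = 247
Option C: s[1]='d'->'b', delta=(2-4)*13^4 mod 1009 = 391, hash=169+391 mod 1009 = 560
Option D: s[5]='h'->'c', delta=(3-8)*13^0 mod 1009 = 1004, hash=169+1004 mod 1009 = 164

Answer: A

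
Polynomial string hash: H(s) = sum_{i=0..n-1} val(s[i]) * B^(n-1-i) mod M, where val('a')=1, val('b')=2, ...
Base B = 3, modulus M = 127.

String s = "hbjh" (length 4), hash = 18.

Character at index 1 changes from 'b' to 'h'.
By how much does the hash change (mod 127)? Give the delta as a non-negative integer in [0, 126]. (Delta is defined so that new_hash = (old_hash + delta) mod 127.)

Delta formula: (val(new) - val(old)) * B^(n-1-k) mod M
  val('h') - val('b') = 8 - 2 = 6
  B^(n-1-k) = 3^2 mod 127 = 9
  Delta = 6 * 9 mod 127 = 54

Answer: 54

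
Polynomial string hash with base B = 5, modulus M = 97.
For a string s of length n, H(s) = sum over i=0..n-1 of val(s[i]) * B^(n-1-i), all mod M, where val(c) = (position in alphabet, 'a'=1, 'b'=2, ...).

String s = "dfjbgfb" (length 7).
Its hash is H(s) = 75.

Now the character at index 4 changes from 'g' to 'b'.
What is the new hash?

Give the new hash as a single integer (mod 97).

Answer: 47

Derivation:
val('g') = 7, val('b') = 2
Position k = 4, exponent = n-1-k = 2
B^2 mod M = 5^2 mod 97 = 25
Delta = (2 - 7) * 25 mod 97 = 69
New hash = (75 + 69) mod 97 = 47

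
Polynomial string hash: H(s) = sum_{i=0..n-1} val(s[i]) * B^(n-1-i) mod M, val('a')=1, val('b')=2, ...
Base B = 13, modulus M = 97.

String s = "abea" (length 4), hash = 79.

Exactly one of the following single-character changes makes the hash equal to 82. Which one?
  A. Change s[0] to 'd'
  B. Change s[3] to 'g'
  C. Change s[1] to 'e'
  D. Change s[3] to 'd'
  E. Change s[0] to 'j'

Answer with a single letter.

Option A: s[0]='a'->'d', delta=(4-1)*13^3 mod 97 = 92, hash=79+92 mod 97 = 74
Option B: s[3]='a'->'g', delta=(7-1)*13^0 mod 97 = 6, hash=79+6 mod 97 = 85
Option C: s[1]='b'->'e', delta=(5-2)*13^2 mod 97 = 22, hash=79+22 mod 97 = 4
Option D: s[3]='a'->'d', delta=(4-1)*13^0 mod 97 = 3, hash=79+3 mod 97 = 82 <-- target
Option E: s[0]='a'->'j', delta=(10-1)*13^3 mod 97 = 82, hash=79+82 mod 97 = 64

Answer: D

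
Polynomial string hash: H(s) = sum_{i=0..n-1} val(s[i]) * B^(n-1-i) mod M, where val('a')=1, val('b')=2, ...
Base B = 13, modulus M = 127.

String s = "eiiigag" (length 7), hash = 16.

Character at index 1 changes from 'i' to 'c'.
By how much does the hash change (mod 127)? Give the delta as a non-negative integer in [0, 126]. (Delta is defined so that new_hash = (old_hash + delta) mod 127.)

Answer: 76

Derivation:
Delta formula: (val(new) - val(old)) * B^(n-1-k) mod M
  val('c') - val('i') = 3 - 9 = -6
  B^(n-1-k) = 13^5 mod 127 = 72
  Delta = -6 * 72 mod 127 = 76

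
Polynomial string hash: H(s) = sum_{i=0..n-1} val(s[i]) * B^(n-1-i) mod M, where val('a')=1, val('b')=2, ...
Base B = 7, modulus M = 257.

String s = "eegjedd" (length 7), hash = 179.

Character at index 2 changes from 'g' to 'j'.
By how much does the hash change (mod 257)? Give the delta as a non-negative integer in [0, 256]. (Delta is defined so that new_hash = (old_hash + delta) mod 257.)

Answer: 7

Derivation:
Delta formula: (val(new) - val(old)) * B^(n-1-k) mod M
  val('j') - val('g') = 10 - 7 = 3
  B^(n-1-k) = 7^4 mod 257 = 88
  Delta = 3 * 88 mod 257 = 7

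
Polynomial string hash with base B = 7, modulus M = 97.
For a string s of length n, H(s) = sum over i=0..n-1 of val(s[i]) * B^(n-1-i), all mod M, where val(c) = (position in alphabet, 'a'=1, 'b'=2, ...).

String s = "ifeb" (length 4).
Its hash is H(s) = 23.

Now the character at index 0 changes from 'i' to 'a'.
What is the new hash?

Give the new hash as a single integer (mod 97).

Answer: 92

Derivation:
val('i') = 9, val('a') = 1
Position k = 0, exponent = n-1-k = 3
B^3 mod M = 7^3 mod 97 = 52
Delta = (1 - 9) * 52 mod 97 = 69
New hash = (23 + 69) mod 97 = 92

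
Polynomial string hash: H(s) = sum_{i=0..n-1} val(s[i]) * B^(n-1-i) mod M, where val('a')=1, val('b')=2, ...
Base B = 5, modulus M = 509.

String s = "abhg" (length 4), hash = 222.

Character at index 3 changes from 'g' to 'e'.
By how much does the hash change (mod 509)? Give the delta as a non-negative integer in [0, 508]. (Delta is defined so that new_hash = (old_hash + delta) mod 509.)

Delta formula: (val(new) - val(old)) * B^(n-1-k) mod M
  val('e') - val('g') = 5 - 7 = -2
  B^(n-1-k) = 5^0 mod 509 = 1
  Delta = -2 * 1 mod 509 = 507

Answer: 507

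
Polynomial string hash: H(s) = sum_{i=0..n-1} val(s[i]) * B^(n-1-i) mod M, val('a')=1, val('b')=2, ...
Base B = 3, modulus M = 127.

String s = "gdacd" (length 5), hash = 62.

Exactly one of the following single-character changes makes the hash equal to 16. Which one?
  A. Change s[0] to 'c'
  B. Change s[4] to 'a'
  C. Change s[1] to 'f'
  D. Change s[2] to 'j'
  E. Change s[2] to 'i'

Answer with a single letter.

Option A: s[0]='g'->'c', delta=(3-7)*3^4 mod 127 = 57, hash=62+57 mod 127 = 119
Option B: s[4]='d'->'a', delta=(1-4)*3^0 mod 127 = 124, hash=62+124 mod 127 = 59
Option C: s[1]='d'->'f', delta=(6-4)*3^3 mod 127 = 54, hash=62+54 mod 127 = 116
Option D: s[2]='a'->'j', delta=(10-1)*3^2 mod 127 = 81, hash=62+81 mod 127 = 16 <-- target
Option E: s[2]='a'->'i', delta=(9-1)*3^2 mod 127 = 72, hash=62+72 mod 127 = 7

Answer: D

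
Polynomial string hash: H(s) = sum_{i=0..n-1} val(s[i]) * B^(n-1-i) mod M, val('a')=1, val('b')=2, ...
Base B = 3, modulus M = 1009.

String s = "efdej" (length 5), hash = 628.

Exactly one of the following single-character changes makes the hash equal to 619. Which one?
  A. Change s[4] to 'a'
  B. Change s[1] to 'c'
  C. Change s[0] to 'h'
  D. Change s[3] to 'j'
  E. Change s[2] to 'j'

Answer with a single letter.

Answer: A

Derivation:
Option A: s[4]='j'->'a', delta=(1-10)*3^0 mod 1009 = 1000, hash=628+1000 mod 1009 = 619 <-- target
Option B: s[1]='f'->'c', delta=(3-6)*3^3 mod 1009 = 928, hash=628+928 mod 1009 = 547
Option C: s[0]='e'->'h', delta=(8-5)*3^4 mod 1009 = 243, hash=628+243 mod 1009 = 871
Option D: s[3]='e'->'j', delta=(10-5)*3^1 mod 1009 = 15, hash=628+15 mod 1009 = 643
Option E: s[2]='d'->'j', delta=(10-4)*3^2 mod 1009 = 54, hash=628+54 mod 1009 = 682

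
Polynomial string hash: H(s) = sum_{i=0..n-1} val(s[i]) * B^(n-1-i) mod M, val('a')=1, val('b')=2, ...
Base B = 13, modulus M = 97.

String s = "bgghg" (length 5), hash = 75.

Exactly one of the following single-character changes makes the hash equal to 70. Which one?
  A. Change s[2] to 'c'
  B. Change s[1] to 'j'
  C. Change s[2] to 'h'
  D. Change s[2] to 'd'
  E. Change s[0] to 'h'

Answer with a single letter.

Answer: B

Derivation:
Option A: s[2]='g'->'c', delta=(3-7)*13^2 mod 97 = 3, hash=75+3 mod 97 = 78
Option B: s[1]='g'->'j', delta=(10-7)*13^3 mod 97 = 92, hash=75+92 mod 97 = 70 <-- target
Option C: s[2]='g'->'h', delta=(8-7)*13^2 mod 97 = 72, hash=75+72 mod 97 = 50
Option D: s[2]='g'->'d', delta=(4-7)*13^2 mod 97 = 75, hash=75+75 mod 97 = 53
Option E: s[0]='b'->'h', delta=(8-2)*13^4 mod 97 = 64, hash=75+64 mod 97 = 42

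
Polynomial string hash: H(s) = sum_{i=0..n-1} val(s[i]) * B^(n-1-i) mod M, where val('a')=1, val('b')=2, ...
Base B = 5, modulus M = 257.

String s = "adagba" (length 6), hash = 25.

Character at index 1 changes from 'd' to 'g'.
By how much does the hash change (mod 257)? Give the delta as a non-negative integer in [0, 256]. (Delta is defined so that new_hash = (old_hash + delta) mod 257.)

Delta formula: (val(new) - val(old)) * B^(n-1-k) mod M
  val('g') - val('d') = 7 - 4 = 3
  B^(n-1-k) = 5^4 mod 257 = 111
  Delta = 3 * 111 mod 257 = 76

Answer: 76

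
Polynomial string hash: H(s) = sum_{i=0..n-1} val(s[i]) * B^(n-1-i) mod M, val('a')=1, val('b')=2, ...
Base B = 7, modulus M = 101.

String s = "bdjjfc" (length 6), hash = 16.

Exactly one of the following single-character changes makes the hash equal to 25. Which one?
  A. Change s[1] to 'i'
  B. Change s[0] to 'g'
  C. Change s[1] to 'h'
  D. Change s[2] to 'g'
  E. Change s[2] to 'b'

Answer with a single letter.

Answer: C

Derivation:
Option A: s[1]='d'->'i', delta=(9-4)*7^4 mod 101 = 87, hash=16+87 mod 101 = 2
Option B: s[0]='b'->'g', delta=(7-2)*7^5 mod 101 = 3, hash=16+3 mod 101 = 19
Option C: s[1]='d'->'h', delta=(8-4)*7^4 mod 101 = 9, hash=16+9 mod 101 = 25 <-- target
Option D: s[2]='j'->'g', delta=(7-10)*7^3 mod 101 = 82, hash=16+82 mod 101 = 98
Option E: s[2]='j'->'b', delta=(2-10)*7^3 mod 101 = 84, hash=16+84 mod 101 = 100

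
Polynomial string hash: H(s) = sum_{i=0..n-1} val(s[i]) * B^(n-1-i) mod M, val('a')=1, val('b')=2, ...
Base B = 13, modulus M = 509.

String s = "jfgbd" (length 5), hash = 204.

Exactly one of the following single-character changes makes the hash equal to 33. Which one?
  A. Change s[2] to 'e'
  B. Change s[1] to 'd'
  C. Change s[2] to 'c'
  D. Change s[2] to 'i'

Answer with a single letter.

Answer: D

Derivation:
Option A: s[2]='g'->'e', delta=(5-7)*13^2 mod 509 = 171, hash=204+171 mod 509 = 375
Option B: s[1]='f'->'d', delta=(4-6)*13^3 mod 509 = 187, hash=204+187 mod 509 = 391
Option C: s[2]='g'->'c', delta=(3-7)*13^2 mod 509 = 342, hash=204+342 mod 509 = 37
Option D: s[2]='g'->'i', delta=(9-7)*13^2 mod 509 = 338, hash=204+338 mod 509 = 33 <-- target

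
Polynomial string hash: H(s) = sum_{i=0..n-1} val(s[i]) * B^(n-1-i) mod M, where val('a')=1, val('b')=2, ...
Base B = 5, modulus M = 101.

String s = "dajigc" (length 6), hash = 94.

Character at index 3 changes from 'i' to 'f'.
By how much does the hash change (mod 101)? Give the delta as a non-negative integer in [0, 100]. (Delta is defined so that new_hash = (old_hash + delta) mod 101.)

Answer: 26

Derivation:
Delta formula: (val(new) - val(old)) * B^(n-1-k) mod M
  val('f') - val('i') = 6 - 9 = -3
  B^(n-1-k) = 5^2 mod 101 = 25
  Delta = -3 * 25 mod 101 = 26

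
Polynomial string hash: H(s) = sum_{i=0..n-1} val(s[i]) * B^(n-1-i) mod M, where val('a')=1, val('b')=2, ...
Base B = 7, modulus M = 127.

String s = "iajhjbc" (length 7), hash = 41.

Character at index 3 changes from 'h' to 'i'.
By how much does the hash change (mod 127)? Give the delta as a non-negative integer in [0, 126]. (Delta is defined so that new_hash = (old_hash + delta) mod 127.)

Delta formula: (val(new) - val(old)) * B^(n-1-k) mod M
  val('i') - val('h') = 9 - 8 = 1
  B^(n-1-k) = 7^3 mod 127 = 89
  Delta = 1 * 89 mod 127 = 89

Answer: 89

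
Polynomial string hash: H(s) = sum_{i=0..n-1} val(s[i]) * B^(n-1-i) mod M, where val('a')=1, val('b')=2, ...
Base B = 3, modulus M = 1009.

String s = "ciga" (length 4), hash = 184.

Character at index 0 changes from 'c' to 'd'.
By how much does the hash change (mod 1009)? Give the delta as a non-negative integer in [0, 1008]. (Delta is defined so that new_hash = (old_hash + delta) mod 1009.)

Answer: 27

Derivation:
Delta formula: (val(new) - val(old)) * B^(n-1-k) mod M
  val('d') - val('c') = 4 - 3 = 1
  B^(n-1-k) = 3^3 mod 1009 = 27
  Delta = 1 * 27 mod 1009 = 27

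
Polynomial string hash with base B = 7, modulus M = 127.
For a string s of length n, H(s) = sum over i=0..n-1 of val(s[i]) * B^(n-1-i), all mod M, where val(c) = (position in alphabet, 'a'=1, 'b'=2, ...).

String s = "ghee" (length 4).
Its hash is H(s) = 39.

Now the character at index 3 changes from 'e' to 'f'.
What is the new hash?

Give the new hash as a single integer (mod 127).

val('e') = 5, val('f') = 6
Position k = 3, exponent = n-1-k = 0
B^0 mod M = 7^0 mod 127 = 1
Delta = (6 - 5) * 1 mod 127 = 1
New hash = (39 + 1) mod 127 = 40

Answer: 40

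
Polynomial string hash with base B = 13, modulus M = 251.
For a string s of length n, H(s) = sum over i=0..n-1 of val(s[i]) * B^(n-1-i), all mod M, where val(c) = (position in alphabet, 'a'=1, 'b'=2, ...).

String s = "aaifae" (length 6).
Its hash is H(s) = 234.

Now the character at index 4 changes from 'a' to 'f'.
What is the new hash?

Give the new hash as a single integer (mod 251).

Answer: 48

Derivation:
val('a') = 1, val('f') = 6
Position k = 4, exponent = n-1-k = 1
B^1 mod M = 13^1 mod 251 = 13
Delta = (6 - 1) * 13 mod 251 = 65
New hash = (234 + 65) mod 251 = 48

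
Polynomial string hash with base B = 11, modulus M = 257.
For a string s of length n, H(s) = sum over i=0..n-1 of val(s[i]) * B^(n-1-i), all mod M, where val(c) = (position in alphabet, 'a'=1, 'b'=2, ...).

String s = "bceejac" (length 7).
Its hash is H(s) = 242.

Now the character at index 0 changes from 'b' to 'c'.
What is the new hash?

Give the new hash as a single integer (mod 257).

val('b') = 2, val('c') = 3
Position k = 0, exponent = n-1-k = 6
B^6 mod M = 11^6 mod 257 = 60
Delta = (3 - 2) * 60 mod 257 = 60
New hash = (242 + 60) mod 257 = 45

Answer: 45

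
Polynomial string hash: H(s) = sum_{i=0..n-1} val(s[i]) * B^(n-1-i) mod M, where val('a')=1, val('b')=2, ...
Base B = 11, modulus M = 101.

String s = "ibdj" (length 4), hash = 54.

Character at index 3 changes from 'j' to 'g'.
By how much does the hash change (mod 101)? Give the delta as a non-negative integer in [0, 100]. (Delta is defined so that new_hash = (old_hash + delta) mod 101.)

Delta formula: (val(new) - val(old)) * B^(n-1-k) mod M
  val('g') - val('j') = 7 - 10 = -3
  B^(n-1-k) = 11^0 mod 101 = 1
  Delta = -3 * 1 mod 101 = 98

Answer: 98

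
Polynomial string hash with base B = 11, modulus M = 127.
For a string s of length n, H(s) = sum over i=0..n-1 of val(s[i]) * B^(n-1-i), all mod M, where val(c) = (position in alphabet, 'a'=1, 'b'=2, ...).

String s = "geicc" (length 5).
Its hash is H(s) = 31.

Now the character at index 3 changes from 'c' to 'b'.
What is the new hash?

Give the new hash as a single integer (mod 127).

val('c') = 3, val('b') = 2
Position k = 3, exponent = n-1-k = 1
B^1 mod M = 11^1 mod 127 = 11
Delta = (2 - 3) * 11 mod 127 = 116
New hash = (31 + 116) mod 127 = 20

Answer: 20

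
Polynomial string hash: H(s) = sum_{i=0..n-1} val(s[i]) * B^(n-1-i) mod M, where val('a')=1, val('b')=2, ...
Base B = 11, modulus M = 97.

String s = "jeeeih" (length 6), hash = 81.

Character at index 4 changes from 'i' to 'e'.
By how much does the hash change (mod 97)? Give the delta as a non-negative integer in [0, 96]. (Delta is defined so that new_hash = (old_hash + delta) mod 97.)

Answer: 53

Derivation:
Delta formula: (val(new) - val(old)) * B^(n-1-k) mod M
  val('e') - val('i') = 5 - 9 = -4
  B^(n-1-k) = 11^1 mod 97 = 11
  Delta = -4 * 11 mod 97 = 53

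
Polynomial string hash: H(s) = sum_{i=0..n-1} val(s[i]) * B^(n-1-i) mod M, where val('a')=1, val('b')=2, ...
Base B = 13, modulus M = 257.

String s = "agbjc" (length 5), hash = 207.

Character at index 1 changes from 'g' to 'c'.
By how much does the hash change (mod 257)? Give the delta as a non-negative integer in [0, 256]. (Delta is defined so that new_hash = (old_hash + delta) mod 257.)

Delta formula: (val(new) - val(old)) * B^(n-1-k) mod M
  val('c') - val('g') = 3 - 7 = -4
  B^(n-1-k) = 13^3 mod 257 = 141
  Delta = -4 * 141 mod 257 = 207

Answer: 207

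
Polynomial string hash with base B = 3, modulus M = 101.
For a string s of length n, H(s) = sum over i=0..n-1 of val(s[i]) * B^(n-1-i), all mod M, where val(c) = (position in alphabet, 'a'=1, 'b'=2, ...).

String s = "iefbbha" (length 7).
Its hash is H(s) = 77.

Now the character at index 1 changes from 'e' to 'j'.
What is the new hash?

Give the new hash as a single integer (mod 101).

val('e') = 5, val('j') = 10
Position k = 1, exponent = n-1-k = 5
B^5 mod M = 3^5 mod 101 = 41
Delta = (10 - 5) * 41 mod 101 = 3
New hash = (77 + 3) mod 101 = 80

Answer: 80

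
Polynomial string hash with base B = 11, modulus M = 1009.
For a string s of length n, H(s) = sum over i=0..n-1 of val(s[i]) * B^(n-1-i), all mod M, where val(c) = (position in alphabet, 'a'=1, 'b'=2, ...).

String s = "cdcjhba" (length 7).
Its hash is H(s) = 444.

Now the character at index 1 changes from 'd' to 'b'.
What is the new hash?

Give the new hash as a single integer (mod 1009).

val('d') = 4, val('b') = 2
Position k = 1, exponent = n-1-k = 5
B^5 mod M = 11^5 mod 1009 = 620
Delta = (2 - 4) * 620 mod 1009 = 778
New hash = (444 + 778) mod 1009 = 213

Answer: 213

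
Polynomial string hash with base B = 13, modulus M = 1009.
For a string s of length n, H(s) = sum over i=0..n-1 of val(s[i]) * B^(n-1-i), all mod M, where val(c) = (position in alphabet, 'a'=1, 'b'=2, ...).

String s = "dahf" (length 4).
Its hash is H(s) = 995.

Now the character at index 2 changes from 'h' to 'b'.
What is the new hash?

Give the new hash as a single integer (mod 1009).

val('h') = 8, val('b') = 2
Position k = 2, exponent = n-1-k = 1
B^1 mod M = 13^1 mod 1009 = 13
Delta = (2 - 8) * 13 mod 1009 = 931
New hash = (995 + 931) mod 1009 = 917

Answer: 917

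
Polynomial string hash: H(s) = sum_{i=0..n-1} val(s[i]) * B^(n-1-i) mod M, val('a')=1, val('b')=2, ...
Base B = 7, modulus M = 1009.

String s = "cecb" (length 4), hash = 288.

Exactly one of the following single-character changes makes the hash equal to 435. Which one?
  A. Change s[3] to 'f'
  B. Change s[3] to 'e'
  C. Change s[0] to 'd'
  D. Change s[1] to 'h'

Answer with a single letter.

Answer: D

Derivation:
Option A: s[3]='b'->'f', delta=(6-2)*7^0 mod 1009 = 4, hash=288+4 mod 1009 = 292
Option B: s[3]='b'->'e', delta=(5-2)*7^0 mod 1009 = 3, hash=288+3 mod 1009 = 291
Option C: s[0]='c'->'d', delta=(4-3)*7^3 mod 1009 = 343, hash=288+343 mod 1009 = 631
Option D: s[1]='e'->'h', delta=(8-5)*7^2 mod 1009 = 147, hash=288+147 mod 1009 = 435 <-- target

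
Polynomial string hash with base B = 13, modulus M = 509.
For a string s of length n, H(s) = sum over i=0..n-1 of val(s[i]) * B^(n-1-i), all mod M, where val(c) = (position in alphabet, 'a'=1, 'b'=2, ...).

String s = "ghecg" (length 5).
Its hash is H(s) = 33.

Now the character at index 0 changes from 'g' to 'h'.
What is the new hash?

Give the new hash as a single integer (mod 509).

val('g') = 7, val('h') = 8
Position k = 0, exponent = n-1-k = 4
B^4 mod M = 13^4 mod 509 = 57
Delta = (8 - 7) * 57 mod 509 = 57
New hash = (33 + 57) mod 509 = 90

Answer: 90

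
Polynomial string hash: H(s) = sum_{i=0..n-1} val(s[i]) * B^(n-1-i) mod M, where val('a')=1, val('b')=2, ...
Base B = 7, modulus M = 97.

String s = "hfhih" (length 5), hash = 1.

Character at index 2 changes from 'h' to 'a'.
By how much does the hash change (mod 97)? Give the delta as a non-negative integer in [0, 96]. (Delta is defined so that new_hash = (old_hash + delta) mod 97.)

Answer: 45

Derivation:
Delta formula: (val(new) - val(old)) * B^(n-1-k) mod M
  val('a') - val('h') = 1 - 8 = -7
  B^(n-1-k) = 7^2 mod 97 = 49
  Delta = -7 * 49 mod 97 = 45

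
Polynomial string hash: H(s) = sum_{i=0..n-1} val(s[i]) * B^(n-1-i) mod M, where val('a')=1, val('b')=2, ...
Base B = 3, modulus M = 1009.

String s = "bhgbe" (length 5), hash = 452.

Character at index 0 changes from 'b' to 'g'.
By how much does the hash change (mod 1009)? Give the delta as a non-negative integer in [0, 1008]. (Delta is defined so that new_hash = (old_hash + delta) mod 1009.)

Answer: 405

Derivation:
Delta formula: (val(new) - val(old)) * B^(n-1-k) mod M
  val('g') - val('b') = 7 - 2 = 5
  B^(n-1-k) = 3^4 mod 1009 = 81
  Delta = 5 * 81 mod 1009 = 405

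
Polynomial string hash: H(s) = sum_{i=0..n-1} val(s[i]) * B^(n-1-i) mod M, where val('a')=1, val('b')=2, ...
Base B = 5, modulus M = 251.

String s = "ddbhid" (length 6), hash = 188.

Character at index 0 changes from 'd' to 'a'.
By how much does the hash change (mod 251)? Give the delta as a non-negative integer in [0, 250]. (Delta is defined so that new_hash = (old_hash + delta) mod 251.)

Answer: 163

Derivation:
Delta formula: (val(new) - val(old)) * B^(n-1-k) mod M
  val('a') - val('d') = 1 - 4 = -3
  B^(n-1-k) = 5^5 mod 251 = 113
  Delta = -3 * 113 mod 251 = 163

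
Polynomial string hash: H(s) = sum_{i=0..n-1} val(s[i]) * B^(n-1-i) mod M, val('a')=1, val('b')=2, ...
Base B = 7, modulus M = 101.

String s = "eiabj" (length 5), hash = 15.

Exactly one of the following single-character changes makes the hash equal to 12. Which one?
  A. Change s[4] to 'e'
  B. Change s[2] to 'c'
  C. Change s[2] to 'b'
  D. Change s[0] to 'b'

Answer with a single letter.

Option A: s[4]='j'->'e', delta=(5-10)*7^0 mod 101 = 96, hash=15+96 mod 101 = 10
Option B: s[2]='a'->'c', delta=(3-1)*7^2 mod 101 = 98, hash=15+98 mod 101 = 12 <-- target
Option C: s[2]='a'->'b', delta=(2-1)*7^2 mod 101 = 49, hash=15+49 mod 101 = 64
Option D: s[0]='e'->'b', delta=(2-5)*7^4 mod 101 = 69, hash=15+69 mod 101 = 84

Answer: B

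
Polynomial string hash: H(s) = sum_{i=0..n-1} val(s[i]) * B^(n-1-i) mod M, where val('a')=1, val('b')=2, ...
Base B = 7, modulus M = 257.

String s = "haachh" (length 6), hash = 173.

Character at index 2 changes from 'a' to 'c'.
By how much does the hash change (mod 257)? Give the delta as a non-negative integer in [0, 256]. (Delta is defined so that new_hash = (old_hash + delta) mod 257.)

Delta formula: (val(new) - val(old)) * B^(n-1-k) mod M
  val('c') - val('a') = 3 - 1 = 2
  B^(n-1-k) = 7^3 mod 257 = 86
  Delta = 2 * 86 mod 257 = 172

Answer: 172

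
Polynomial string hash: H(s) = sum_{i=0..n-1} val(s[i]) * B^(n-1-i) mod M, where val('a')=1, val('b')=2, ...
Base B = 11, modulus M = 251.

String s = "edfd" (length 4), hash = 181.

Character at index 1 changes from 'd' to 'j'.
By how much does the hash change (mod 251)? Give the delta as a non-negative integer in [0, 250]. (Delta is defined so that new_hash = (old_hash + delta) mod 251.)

Answer: 224

Derivation:
Delta formula: (val(new) - val(old)) * B^(n-1-k) mod M
  val('j') - val('d') = 10 - 4 = 6
  B^(n-1-k) = 11^2 mod 251 = 121
  Delta = 6 * 121 mod 251 = 224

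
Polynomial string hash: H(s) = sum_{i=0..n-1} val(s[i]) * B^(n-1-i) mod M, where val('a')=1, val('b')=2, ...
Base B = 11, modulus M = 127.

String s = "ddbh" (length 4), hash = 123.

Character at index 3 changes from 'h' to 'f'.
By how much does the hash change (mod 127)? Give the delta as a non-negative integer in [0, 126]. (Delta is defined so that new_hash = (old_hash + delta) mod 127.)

Delta formula: (val(new) - val(old)) * B^(n-1-k) mod M
  val('f') - val('h') = 6 - 8 = -2
  B^(n-1-k) = 11^0 mod 127 = 1
  Delta = -2 * 1 mod 127 = 125

Answer: 125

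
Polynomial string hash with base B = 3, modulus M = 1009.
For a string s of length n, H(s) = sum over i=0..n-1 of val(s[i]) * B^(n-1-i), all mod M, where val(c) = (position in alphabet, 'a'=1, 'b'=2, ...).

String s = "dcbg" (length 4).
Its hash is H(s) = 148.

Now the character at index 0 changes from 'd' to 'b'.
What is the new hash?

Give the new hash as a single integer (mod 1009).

Answer: 94

Derivation:
val('d') = 4, val('b') = 2
Position k = 0, exponent = n-1-k = 3
B^3 mod M = 3^3 mod 1009 = 27
Delta = (2 - 4) * 27 mod 1009 = 955
New hash = (148 + 955) mod 1009 = 94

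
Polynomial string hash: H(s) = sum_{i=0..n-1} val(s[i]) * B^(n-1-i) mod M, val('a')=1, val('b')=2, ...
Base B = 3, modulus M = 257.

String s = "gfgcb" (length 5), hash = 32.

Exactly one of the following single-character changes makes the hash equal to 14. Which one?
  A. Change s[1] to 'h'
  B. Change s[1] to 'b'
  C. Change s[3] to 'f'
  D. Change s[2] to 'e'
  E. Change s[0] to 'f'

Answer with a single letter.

Answer: D

Derivation:
Option A: s[1]='f'->'h', delta=(8-6)*3^3 mod 257 = 54, hash=32+54 mod 257 = 86
Option B: s[1]='f'->'b', delta=(2-6)*3^3 mod 257 = 149, hash=32+149 mod 257 = 181
Option C: s[3]='c'->'f', delta=(6-3)*3^1 mod 257 = 9, hash=32+9 mod 257 = 41
Option D: s[2]='g'->'e', delta=(5-7)*3^2 mod 257 = 239, hash=32+239 mod 257 = 14 <-- target
Option E: s[0]='g'->'f', delta=(6-7)*3^4 mod 257 = 176, hash=32+176 mod 257 = 208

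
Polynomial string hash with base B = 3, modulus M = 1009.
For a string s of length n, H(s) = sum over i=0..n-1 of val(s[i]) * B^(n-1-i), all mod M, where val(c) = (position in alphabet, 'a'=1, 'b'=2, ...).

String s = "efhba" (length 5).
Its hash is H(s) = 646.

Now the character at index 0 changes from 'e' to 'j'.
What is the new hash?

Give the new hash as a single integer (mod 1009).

val('e') = 5, val('j') = 10
Position k = 0, exponent = n-1-k = 4
B^4 mod M = 3^4 mod 1009 = 81
Delta = (10 - 5) * 81 mod 1009 = 405
New hash = (646 + 405) mod 1009 = 42

Answer: 42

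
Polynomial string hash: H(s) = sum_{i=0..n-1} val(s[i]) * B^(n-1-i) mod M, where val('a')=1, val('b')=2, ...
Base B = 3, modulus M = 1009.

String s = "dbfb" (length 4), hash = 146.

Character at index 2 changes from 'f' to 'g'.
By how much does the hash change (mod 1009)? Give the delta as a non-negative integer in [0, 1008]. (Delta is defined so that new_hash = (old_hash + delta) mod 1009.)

Delta formula: (val(new) - val(old)) * B^(n-1-k) mod M
  val('g') - val('f') = 7 - 6 = 1
  B^(n-1-k) = 3^1 mod 1009 = 3
  Delta = 1 * 3 mod 1009 = 3

Answer: 3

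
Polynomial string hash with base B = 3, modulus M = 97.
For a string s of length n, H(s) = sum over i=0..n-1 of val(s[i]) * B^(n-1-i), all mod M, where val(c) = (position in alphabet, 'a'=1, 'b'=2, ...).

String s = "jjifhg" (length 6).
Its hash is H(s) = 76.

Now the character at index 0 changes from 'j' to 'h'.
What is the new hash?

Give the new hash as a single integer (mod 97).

val('j') = 10, val('h') = 8
Position k = 0, exponent = n-1-k = 5
B^5 mod M = 3^5 mod 97 = 49
Delta = (8 - 10) * 49 mod 97 = 96
New hash = (76 + 96) mod 97 = 75

Answer: 75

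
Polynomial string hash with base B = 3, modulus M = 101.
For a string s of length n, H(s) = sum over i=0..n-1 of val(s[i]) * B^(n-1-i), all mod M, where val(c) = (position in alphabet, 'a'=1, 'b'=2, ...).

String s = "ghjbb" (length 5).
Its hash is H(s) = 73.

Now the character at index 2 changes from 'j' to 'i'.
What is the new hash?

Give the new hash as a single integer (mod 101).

Answer: 64

Derivation:
val('j') = 10, val('i') = 9
Position k = 2, exponent = n-1-k = 2
B^2 mod M = 3^2 mod 101 = 9
Delta = (9 - 10) * 9 mod 101 = 92
New hash = (73 + 92) mod 101 = 64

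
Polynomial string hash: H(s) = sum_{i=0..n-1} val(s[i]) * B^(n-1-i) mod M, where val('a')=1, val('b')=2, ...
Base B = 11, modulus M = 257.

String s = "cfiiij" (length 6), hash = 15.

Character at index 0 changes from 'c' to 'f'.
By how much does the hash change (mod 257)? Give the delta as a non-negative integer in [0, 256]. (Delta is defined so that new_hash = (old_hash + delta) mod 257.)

Answer: 250

Derivation:
Delta formula: (val(new) - val(old)) * B^(n-1-k) mod M
  val('f') - val('c') = 6 - 3 = 3
  B^(n-1-k) = 11^5 mod 257 = 169
  Delta = 3 * 169 mod 257 = 250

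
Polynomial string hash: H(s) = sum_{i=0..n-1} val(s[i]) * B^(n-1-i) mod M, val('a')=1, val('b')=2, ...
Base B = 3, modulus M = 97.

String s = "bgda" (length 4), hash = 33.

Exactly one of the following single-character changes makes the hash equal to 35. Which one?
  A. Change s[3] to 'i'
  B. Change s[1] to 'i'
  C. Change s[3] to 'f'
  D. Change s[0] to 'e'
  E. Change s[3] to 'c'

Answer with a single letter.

Answer: E

Derivation:
Option A: s[3]='a'->'i', delta=(9-1)*3^0 mod 97 = 8, hash=33+8 mod 97 = 41
Option B: s[1]='g'->'i', delta=(9-7)*3^2 mod 97 = 18, hash=33+18 mod 97 = 51
Option C: s[3]='a'->'f', delta=(6-1)*3^0 mod 97 = 5, hash=33+5 mod 97 = 38
Option D: s[0]='b'->'e', delta=(5-2)*3^3 mod 97 = 81, hash=33+81 mod 97 = 17
Option E: s[3]='a'->'c', delta=(3-1)*3^0 mod 97 = 2, hash=33+2 mod 97 = 35 <-- target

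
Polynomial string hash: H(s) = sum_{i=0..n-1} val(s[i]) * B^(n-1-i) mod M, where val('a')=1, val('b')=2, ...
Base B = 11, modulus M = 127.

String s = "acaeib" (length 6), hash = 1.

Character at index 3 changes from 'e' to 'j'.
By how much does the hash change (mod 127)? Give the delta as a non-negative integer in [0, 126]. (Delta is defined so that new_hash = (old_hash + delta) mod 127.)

Delta formula: (val(new) - val(old)) * B^(n-1-k) mod M
  val('j') - val('e') = 10 - 5 = 5
  B^(n-1-k) = 11^2 mod 127 = 121
  Delta = 5 * 121 mod 127 = 97

Answer: 97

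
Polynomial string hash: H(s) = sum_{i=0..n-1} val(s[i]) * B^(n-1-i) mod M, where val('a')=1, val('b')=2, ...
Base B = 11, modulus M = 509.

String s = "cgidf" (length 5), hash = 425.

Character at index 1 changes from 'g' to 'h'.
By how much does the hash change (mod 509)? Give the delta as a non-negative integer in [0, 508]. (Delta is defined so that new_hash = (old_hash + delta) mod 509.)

Answer: 313

Derivation:
Delta formula: (val(new) - val(old)) * B^(n-1-k) mod M
  val('h') - val('g') = 8 - 7 = 1
  B^(n-1-k) = 11^3 mod 509 = 313
  Delta = 1 * 313 mod 509 = 313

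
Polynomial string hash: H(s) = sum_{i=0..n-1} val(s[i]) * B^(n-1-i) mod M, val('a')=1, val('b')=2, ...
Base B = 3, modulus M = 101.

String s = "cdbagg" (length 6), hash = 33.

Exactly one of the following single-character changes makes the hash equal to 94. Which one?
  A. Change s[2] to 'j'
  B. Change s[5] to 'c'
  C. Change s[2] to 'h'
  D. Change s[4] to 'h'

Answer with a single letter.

Option A: s[2]='b'->'j', delta=(10-2)*3^3 mod 101 = 14, hash=33+14 mod 101 = 47
Option B: s[5]='g'->'c', delta=(3-7)*3^0 mod 101 = 97, hash=33+97 mod 101 = 29
Option C: s[2]='b'->'h', delta=(8-2)*3^3 mod 101 = 61, hash=33+61 mod 101 = 94 <-- target
Option D: s[4]='g'->'h', delta=(8-7)*3^1 mod 101 = 3, hash=33+3 mod 101 = 36

Answer: C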